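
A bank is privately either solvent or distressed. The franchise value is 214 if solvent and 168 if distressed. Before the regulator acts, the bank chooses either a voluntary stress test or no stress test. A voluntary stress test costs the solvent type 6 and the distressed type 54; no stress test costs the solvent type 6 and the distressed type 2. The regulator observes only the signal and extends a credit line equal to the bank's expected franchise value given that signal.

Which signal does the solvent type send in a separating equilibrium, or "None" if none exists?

Try solvent → stress test, distressed → no stress test:
  If types separate, stress test earns payment 214 and no stress test earns 168.
  Solvent: stress test gives 214 − 6 = 208; no stress test gives 168 − 6 = 162. No deviation. ✓
  Distressed: no stress test gives 168 − 2 = 166; stress test gives 214 − 54 = 160. No deviation. ✓
Both hold — the solvent type sends stress test.

stress test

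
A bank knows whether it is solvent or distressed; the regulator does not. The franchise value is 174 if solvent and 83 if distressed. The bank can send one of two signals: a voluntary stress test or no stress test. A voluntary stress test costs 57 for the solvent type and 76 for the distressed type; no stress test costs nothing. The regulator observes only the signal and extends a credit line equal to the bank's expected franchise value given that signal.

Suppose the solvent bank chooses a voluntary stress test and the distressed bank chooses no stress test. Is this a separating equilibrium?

If types separate, stress test earns payment 174 and no stress test earns 83.
Solvent: stress test gives 174 − 57 = 117; no stress test gives 83 − 0 = 83. No deviation. ✓
Distressed: no stress test gives 83 − 0 = 83; stress test gives 174 − 76 = 98. Would deviate. ✗

No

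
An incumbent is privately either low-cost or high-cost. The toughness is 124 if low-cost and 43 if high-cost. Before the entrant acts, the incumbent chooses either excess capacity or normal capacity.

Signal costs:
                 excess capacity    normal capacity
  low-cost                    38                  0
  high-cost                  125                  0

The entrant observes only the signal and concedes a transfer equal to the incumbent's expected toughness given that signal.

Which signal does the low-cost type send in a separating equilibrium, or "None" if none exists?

Try low-cost → excess capacity, high-cost → normal capacity:
  If types separate, excess capacity earns payment 124 and normal capacity earns 43.
  Low-cost: excess capacity gives 124 − 38 = 86; normal capacity gives 43 − 0 = 43. No deviation. ✓
  High-cost: normal capacity gives 43 − 0 = 43; excess capacity gives 124 − 125 = -1. No deviation. ✓
Both hold — the low-cost type sends excess capacity.

excess capacity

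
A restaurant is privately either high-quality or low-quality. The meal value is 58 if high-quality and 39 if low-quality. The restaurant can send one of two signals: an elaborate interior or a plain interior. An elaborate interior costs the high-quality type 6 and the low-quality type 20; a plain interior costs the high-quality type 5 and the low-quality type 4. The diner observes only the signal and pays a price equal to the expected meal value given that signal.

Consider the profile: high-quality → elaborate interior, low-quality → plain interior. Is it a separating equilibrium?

No

Under separation the diner infers type exactly: elaborate interior → high-quality (pays 58), plain interior → low-quality (pays 39).
High-quality: elaborate interior gives 58 − 6 = 52; plain interior gives 39 − 5 = 34. No deviation. ✓
Low-quality: plain interior gives 39 − 4 = 35; elaborate interior gives 58 − 20 = 38. Would deviate. ✗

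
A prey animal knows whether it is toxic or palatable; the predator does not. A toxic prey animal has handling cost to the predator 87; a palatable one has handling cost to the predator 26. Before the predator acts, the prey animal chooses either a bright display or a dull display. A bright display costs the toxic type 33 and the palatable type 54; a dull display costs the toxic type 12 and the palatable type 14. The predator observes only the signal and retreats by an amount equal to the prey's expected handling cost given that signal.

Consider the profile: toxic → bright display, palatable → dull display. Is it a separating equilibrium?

Under separation the predator infers type exactly: bright display → toxic (pays 87), dull display → palatable (pays 26).
Toxic: bright display gives 87 − 33 = 54; dull display gives 26 − 12 = 14. No deviation. ✓
Palatable: dull display gives 26 − 14 = 12; bright display gives 87 − 54 = 33. Would deviate. ✗

No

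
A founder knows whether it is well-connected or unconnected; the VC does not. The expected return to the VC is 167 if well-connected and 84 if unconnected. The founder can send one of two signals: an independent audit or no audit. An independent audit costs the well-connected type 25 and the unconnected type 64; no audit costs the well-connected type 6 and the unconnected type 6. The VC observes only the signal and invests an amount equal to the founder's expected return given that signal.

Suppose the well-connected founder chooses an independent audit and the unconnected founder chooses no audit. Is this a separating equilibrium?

No

If types separate, audit earns payment 167 and no audit earns 84.
Well-connected: audit gives 167 − 25 = 142; no audit gives 84 − 6 = 78. No deviation. ✓
Unconnected: no audit gives 84 − 6 = 78; audit gives 167 − 64 = 103. Would deviate. ✗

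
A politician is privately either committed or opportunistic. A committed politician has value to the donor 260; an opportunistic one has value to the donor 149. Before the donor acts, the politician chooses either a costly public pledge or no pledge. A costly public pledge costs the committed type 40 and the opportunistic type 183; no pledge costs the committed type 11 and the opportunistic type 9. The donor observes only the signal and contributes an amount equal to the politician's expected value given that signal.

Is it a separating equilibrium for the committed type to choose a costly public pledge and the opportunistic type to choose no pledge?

Yes

Under separation the donor infers type exactly: pledge → committed (pays 260), no pledge → opportunistic (pays 149).
Committed: pledge gives 260 − 40 = 220; no pledge gives 149 − 11 = 138. No deviation. ✓
Opportunistic: no pledge gives 149 − 9 = 140; pledge gives 260 − 183 = 77. No deviation. ✓
Both incentive constraints hold.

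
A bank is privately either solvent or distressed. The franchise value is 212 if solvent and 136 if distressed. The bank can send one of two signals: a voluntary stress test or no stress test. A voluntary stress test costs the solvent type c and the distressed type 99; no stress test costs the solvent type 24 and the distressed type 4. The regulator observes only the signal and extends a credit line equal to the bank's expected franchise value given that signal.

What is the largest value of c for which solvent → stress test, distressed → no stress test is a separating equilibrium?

Under separation: stress test → solvent (pays 212); no stress test → distressed (pays 136).
Distressed: 136 − 4 = 132 ≥ 212 − 99 = 113. Holds regardless of c. ✓
Solvent: 212 − c ≥ 136 − 24, so c ≤ 212 − 112 = 100.

100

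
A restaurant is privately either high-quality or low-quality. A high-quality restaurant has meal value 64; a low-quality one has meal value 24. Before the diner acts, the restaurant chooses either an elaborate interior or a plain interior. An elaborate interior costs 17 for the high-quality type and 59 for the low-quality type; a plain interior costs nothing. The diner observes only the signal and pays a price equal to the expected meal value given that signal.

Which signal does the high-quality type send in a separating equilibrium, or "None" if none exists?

elaborate interior

Try high-quality → elaborate interior, low-quality → plain interior:
  Under separation the diner infers type exactly: elaborate interior → high-quality (pays 64), plain interior → low-quality (pays 24).
  High-quality: elaborate interior gives 64 − 17 = 47; plain interior gives 24 − 0 = 24. No deviation. ✓
  Low-quality: plain interior gives 24 − 0 = 24; elaborate interior gives 64 − 59 = 5. No deviation. ✓
Both hold — the high-quality type sends elaborate interior.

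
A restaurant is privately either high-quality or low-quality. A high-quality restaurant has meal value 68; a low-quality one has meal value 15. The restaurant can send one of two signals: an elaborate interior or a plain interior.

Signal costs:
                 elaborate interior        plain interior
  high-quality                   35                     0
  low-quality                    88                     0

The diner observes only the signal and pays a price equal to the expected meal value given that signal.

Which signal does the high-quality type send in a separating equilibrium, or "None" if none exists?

Try high-quality → elaborate interior, low-quality → plain interior:
  If types separate, elaborate interior earns payment 68 and plain interior earns 15.
  High-quality: elaborate interior gives 68 − 35 = 33; plain interior gives 15 − 0 = 15. No deviation. ✓
  Low-quality: plain interior gives 15 − 0 = 15; elaborate interior gives 68 − 88 = -20. No deviation. ✓
Both hold — the high-quality type sends elaborate interior.

elaborate interior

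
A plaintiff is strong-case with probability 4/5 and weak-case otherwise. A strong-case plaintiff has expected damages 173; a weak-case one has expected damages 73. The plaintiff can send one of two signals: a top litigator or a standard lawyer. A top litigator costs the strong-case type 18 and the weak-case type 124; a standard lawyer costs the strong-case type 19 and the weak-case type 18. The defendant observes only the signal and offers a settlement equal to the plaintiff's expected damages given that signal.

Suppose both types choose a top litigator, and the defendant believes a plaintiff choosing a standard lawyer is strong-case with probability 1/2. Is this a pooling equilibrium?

At the pooled signal (top litigator) the defendant holds the prior 4/5 and pays 4/5·173 + 1/5·73 = 153. Off-path (standard lawyer) belief 1/2 gives 1/2·173 + 1/2·73 = 123.
Strong-case: top litigator gives 153 − 18 = 135; standard lawyer gives 123 − 19 = 104. Stays. ✓
Weak-case: top litigator gives 153 − 124 = 29; standard lawyer gives 123 − 18 = 105. Deviates. ✗

No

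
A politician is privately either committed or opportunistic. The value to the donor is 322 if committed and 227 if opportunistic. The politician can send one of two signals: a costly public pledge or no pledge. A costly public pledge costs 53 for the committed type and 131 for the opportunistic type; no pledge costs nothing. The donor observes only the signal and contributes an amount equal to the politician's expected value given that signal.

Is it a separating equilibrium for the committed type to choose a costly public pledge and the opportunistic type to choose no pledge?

Yes

Under separation the donor infers type exactly: pledge → committed (pays 322), no pledge → opportunistic (pays 227).
Committed: pledge gives 322 − 53 = 269; no pledge gives 227 − 0 = 227. No deviation. ✓
Opportunistic: no pledge gives 227 − 0 = 227; pledge gives 322 − 131 = 191. No deviation. ✓
Both incentive constraints hold.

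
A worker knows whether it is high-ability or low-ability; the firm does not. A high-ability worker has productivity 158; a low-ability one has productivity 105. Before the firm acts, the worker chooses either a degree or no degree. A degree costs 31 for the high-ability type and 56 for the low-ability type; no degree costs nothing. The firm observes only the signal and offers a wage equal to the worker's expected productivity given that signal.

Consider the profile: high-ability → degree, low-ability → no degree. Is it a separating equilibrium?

Yes

If types separate, degree earns payment 158 and no degree earns 105.
High-ability: degree gives 158 − 31 = 127; no degree gives 105 − 0 = 105. No deviation. ✓
Low-ability: no degree gives 105 − 0 = 105; degree gives 158 − 56 = 102. No deviation. ✓
Neither type gains from mimicking the other.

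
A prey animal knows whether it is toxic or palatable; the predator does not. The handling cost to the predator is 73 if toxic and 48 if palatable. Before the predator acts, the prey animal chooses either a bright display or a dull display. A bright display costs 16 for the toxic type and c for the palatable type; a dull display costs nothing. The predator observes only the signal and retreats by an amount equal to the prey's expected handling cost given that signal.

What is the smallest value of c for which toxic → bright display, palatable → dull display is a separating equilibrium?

25

Under separation: bright display → toxic (pays 73); dull display → palatable (pays 48).
Toxic: 73 − 16 = 57 ≥ 48 − 0 = 48. Holds regardless of c. ✓
Palatable: 48 − 0 ≥ 73 − c, so c ≥ 73 − 48 = 25.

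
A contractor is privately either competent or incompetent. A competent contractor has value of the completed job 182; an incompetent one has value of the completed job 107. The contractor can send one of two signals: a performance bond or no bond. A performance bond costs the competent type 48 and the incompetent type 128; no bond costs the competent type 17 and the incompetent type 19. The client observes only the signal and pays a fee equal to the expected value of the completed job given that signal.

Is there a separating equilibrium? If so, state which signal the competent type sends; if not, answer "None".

Try competent → bond, incompetent → no bond:
  Under separation the client infers type exactly: bond → competent (pays 182), no bond → incompetent (pays 107).
  Competent: bond gives 182 − 48 = 134; no bond gives 107 − 17 = 90. No deviation. ✓
  Incompetent: no bond gives 107 − 19 = 88; bond gives 182 − 128 = 54. No deviation. ✓
Both hold — the competent type sends bond.

bond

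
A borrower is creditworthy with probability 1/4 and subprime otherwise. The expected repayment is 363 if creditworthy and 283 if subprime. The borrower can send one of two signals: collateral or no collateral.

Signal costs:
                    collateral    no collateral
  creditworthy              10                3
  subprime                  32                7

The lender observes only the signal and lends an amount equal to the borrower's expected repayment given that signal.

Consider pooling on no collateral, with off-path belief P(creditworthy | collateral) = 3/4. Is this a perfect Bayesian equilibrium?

No

On the equilibrium path (no collateral) the lender holds the prior 1/4 and pays 1/4·363 + 3/4·283 = 303. Off-path (collateral) belief 3/4 gives 3/4·363 + 1/4·283 = 343.
Creditworthy: no collateral gives 303 − 3 = 300; collateral gives 343 − 10 = 333. Deviates. ✗
Subprime: no collateral gives 303 − 7 = 296; collateral gives 343 − 32 = 311. Deviates. ✗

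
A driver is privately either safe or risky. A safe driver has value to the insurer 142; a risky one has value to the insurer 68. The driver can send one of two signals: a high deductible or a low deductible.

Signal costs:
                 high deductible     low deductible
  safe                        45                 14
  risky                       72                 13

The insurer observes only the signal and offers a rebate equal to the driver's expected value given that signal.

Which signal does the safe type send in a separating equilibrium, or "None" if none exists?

None

Try safe → high deductible, risky → low deductible:
  Under separation the insurer infers type exactly: high deductible → safe (pays 142), low deductible → risky (pays 68).
  Safe: high deductible gives 142 − 45 = 97; low deductible gives 68 − 14 = 54. No deviation. ✓
  Risky: low deductible gives 68 − 13 = 55; high deductible gives 142 − 72 = 70. Would deviate. ✗
Try safe → low deductible, risky → high deductible:
  Under separation the insurer infers type exactly: low deductible → safe (pays 142), high deductible → risky (pays 68).
  Safe: low deductible gives 142 − 14 = 128; high deductible gives 68 − 45 = 23. No deviation. ✓
  Risky: high deductible gives 68 − 72 = -4; low deductible gives 142 − 13 = 129. Would deviate. ✗
Neither assignment is incentive-compatible.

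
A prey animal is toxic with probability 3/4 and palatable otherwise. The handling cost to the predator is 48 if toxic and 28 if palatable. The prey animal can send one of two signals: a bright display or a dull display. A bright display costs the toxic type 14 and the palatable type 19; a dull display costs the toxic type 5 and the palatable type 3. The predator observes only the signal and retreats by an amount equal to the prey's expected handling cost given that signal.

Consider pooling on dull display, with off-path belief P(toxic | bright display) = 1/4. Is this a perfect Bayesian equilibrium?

Yes

At the pooled signal (dull display) the predator holds the prior 3/4 and pays 3/4·48 + 1/4·28 = 43. Off-path (bright display) belief 1/4 gives 1/4·48 + 3/4·28 = 33.
Toxic: dull display gives 43 − 5 = 38; bright display gives 33 − 14 = 19. Stays. ✓
Palatable: dull display gives 43 − 3 = 40; bright display gives 33 − 19 = 14. Stays. ✓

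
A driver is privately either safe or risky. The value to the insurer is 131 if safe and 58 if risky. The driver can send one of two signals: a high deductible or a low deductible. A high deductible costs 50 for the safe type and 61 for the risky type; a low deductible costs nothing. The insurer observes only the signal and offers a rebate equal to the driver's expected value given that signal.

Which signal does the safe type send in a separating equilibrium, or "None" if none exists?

Try safe → high deductible, risky → low deductible:
  If types separate, high deductible earns payment 131 and low deductible earns 58.
  Safe: high deductible gives 131 − 50 = 81; low deductible gives 58 − 0 = 58. No deviation. ✓
  Risky: low deductible gives 58 − 0 = 58; high deductible gives 131 − 61 = 70. Would deviate. ✗
Try safe → low deductible, risky → high deductible:
  If types separate, low deductible earns payment 131 and high deductible earns 58.
  Safe: low deductible gives 131 − 0 = 131; high deductible gives 58 − 50 = 8. No deviation. ✓
  Risky: high deductible gives 58 − 61 = -3; low deductible gives 131 − 0 = 131. Would deviate. ✗
Neither assignment is incentive-compatible.

None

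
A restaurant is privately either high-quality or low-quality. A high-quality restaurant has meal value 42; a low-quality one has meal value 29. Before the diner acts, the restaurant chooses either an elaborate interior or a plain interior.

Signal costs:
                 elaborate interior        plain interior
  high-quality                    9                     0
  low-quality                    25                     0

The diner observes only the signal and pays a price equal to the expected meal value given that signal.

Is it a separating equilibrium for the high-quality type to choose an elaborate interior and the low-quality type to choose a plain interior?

Yes

If types separate, elaborate interior earns payment 42 and plain interior earns 29.
High-quality: elaborate interior gives 42 − 9 = 33; plain interior gives 29 − 0 = 29. No deviation. ✓
Low-quality: plain interior gives 29 − 0 = 29; elaborate interior gives 42 − 25 = 17. No deviation. ✓
Both incentive constraints hold.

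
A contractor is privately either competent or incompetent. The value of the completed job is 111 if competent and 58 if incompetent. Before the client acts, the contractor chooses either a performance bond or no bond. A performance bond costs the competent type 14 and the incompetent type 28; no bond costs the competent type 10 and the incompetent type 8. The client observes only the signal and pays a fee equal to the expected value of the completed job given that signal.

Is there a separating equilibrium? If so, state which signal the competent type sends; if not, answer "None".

None

Try competent → bond, incompetent → no bond:
  Under separation the client infers type exactly: bond → competent (pays 111), no bond → incompetent (pays 58).
  Competent: bond gives 111 − 14 = 97; no bond gives 58 − 10 = 48. No deviation. ✓
  Incompetent: no bond gives 58 − 8 = 50; bond gives 111 − 28 = 83. Would deviate. ✗
Try competent → no bond, incompetent → bond:
  Under separation the client infers type exactly: no bond → competent (pays 111), bond → incompetent (pays 58).
  Competent: no bond gives 111 − 10 = 101; bond gives 58 − 14 = 44. No deviation. ✓
  Incompetent: bond gives 58 − 28 = 30; no bond gives 111 − 8 = 103. Would deviate. ✗
Neither assignment is incentive-compatible.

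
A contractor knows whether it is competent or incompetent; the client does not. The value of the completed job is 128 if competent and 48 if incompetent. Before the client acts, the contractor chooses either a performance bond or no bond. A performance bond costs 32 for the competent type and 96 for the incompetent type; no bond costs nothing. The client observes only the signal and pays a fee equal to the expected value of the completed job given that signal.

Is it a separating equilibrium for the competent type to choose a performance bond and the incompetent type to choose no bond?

Yes

Under separation the client infers type exactly: bond → competent (pays 128), no bond → incompetent (pays 48).
Competent: bond gives 128 − 32 = 96; no bond gives 48 − 0 = 48. No deviation. ✓
Incompetent: no bond gives 48 − 0 = 48; bond gives 128 − 96 = 32. No deviation. ✓
Both incentive constraints hold.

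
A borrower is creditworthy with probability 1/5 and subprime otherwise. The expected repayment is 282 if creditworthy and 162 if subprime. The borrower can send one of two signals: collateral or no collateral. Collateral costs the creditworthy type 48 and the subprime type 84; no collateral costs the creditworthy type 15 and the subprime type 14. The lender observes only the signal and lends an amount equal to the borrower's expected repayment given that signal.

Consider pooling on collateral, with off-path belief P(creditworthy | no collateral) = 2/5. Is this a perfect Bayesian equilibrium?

No

On the equilibrium path (collateral) the lender holds the prior 1/5 and pays 1/5·282 + 4/5·162 = 186. Off-path (no collateral) belief 2/5 gives 2/5·282 + 3/5·162 = 210.
Creditworthy: collateral gives 186 − 48 = 138; no collateral gives 210 − 15 = 195. Deviates. ✗
Subprime: collateral gives 186 − 84 = 102; no collateral gives 210 − 14 = 196. Deviates. ✗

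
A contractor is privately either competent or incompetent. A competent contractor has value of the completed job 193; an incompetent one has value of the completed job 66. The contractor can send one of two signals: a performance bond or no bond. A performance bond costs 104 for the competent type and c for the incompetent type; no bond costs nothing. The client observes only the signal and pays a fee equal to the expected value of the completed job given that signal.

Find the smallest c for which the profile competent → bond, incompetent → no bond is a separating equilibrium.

127

Under separation: bond → competent (pays 193); no bond → incompetent (pays 66).
Competent: 193 − 104 = 89 ≥ 66 − 0 = 66. Holds regardless of c. ✓
Incompetent: 66 − 0 ≥ 193 − c, so c ≥ 193 − 66 = 127.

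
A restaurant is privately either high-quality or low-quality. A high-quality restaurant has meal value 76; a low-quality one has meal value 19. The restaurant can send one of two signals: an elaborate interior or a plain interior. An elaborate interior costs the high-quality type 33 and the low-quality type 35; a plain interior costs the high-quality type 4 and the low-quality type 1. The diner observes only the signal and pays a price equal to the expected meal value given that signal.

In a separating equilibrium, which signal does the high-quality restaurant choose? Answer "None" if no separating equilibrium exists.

Try high-quality → elaborate interior, low-quality → plain interior:
  Under separation the diner infers type exactly: elaborate interior → high-quality (pays 76), plain interior → low-quality (pays 19).
  High-quality: elaborate interior gives 76 − 33 = 43; plain interior gives 19 − 4 = 15. No deviation. ✓
  Low-quality: plain interior gives 19 − 1 = 18; elaborate interior gives 76 − 35 = 41. Would deviate. ✗
Try high-quality → plain interior, low-quality → elaborate interior:
  Under separation the diner infers type exactly: plain interior → high-quality (pays 76), elaborate interior → low-quality (pays 19).
  High-quality: plain interior gives 76 − 4 = 72; elaborate interior gives 19 − 33 = -14. No deviation. ✓
  Low-quality: elaborate interior gives 19 − 35 = -16; plain interior gives 76 − 1 = 75. Would deviate. ✗
Neither assignment is incentive-compatible.

None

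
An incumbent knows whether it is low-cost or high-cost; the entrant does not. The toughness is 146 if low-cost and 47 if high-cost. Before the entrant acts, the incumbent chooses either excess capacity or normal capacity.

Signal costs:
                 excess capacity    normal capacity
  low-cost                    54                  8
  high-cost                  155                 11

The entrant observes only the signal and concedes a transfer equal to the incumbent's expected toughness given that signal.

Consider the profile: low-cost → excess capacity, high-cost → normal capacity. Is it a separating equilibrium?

Under separation the entrant infers type exactly: excess capacity → low-cost (pays 146), normal capacity → high-cost (pays 47).
Low-cost: excess capacity gives 146 − 54 = 92; normal capacity gives 47 − 8 = 39. No deviation. ✓
High-cost: normal capacity gives 47 − 11 = 36; excess capacity gives 146 − 155 = -9. No deviation. ✓
Neither type gains from mimicking the other.

Yes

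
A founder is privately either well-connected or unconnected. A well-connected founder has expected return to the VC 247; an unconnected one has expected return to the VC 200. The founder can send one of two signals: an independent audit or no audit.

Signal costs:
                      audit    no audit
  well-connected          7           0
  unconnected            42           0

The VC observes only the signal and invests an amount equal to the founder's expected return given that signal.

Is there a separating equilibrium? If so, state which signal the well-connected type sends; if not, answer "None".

Try well-connected → audit, unconnected → no audit:
  If types separate, audit earns payment 247 and no audit earns 200.
  Well-connected: audit gives 247 − 7 = 240; no audit gives 200 − 0 = 200. No deviation. ✓
  Unconnected: no audit gives 200 − 0 = 200; audit gives 247 − 42 = 205. Would deviate. ✗
Try well-connected → no audit, unconnected → audit:
  If types separate, no audit earns payment 247 and audit earns 200.
  Well-connected: no audit gives 247 − 0 = 247; audit gives 200 − 7 = 193. No deviation. ✓
  Unconnected: audit gives 200 − 42 = 158; no audit gives 247 − 0 = 247. Would deviate. ✗
Neither assignment is incentive-compatible.

None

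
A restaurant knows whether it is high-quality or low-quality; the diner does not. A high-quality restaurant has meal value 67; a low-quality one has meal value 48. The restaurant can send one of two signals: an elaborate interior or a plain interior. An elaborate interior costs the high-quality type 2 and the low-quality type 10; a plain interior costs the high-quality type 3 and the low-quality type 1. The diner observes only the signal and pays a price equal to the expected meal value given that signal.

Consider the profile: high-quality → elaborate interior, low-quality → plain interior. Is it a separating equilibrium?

No

Under separation the diner infers type exactly: elaborate interior → high-quality (pays 67), plain interior → low-quality (pays 48).
High-quality: elaborate interior gives 67 − 2 = 65; plain interior gives 48 − 3 = 45. No deviation. ✓
Low-quality: plain interior gives 48 − 1 = 47; elaborate interior gives 67 − 10 = 57. Would deviate. ✗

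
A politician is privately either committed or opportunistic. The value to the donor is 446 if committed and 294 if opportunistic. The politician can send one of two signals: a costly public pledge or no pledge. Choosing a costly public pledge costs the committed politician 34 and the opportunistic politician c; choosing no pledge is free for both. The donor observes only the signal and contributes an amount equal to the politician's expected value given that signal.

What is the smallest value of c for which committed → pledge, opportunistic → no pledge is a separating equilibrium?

Under separation: pledge → committed (pays 446); no pledge → opportunistic (pays 294).
Committed: 446 − 34 = 412 ≥ 294 − 0 = 294. Holds regardless of c. ✓
Opportunistic: 294 − 0 ≥ 446 − c, so c ≥ 446 − 294 = 152.

152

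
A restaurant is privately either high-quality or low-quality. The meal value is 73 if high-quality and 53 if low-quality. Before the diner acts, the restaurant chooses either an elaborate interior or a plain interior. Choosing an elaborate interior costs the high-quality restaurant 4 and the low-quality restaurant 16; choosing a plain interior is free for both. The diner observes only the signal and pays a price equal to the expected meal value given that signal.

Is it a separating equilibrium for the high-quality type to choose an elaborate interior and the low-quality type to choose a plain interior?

No

If types separate, elaborate interior earns payment 73 and plain interior earns 53.
High-quality: elaborate interior gives 73 − 4 = 69; plain interior gives 53 − 0 = 53. No deviation. ✓
Low-quality: plain interior gives 53 − 0 = 53; elaborate interior gives 73 − 16 = 57. Would deviate. ✗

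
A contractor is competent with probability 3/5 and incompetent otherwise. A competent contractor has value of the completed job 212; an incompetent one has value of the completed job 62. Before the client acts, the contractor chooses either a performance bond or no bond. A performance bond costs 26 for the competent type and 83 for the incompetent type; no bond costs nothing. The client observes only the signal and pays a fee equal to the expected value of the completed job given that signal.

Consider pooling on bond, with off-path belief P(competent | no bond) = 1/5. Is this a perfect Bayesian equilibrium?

No

On the equilibrium path (bond) the client holds the prior 3/5 and pays 3/5·212 + 2/5·62 = 152. Off-path (no bond) belief 1/5 gives 1/5·212 + 4/5·62 = 92.
Competent: bond gives 152 − 26 = 126; no bond gives 92 − 0 = 92. Stays. ✓
Incompetent: bond gives 152 − 83 = 69; no bond gives 92 − 0 = 92. Deviates. ✗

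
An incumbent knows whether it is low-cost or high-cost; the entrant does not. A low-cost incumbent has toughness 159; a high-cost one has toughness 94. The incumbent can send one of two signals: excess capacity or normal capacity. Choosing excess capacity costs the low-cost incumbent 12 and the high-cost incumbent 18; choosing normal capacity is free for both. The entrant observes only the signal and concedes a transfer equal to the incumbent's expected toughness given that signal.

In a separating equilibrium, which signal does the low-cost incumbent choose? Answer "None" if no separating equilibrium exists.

None

Try low-cost → excess capacity, high-cost → normal capacity:
  Under separation the entrant infers type exactly: excess capacity → low-cost (pays 159), normal capacity → high-cost (pays 94).
  Low-cost: excess capacity gives 159 − 12 = 147; normal capacity gives 94 − 0 = 94. No deviation. ✓
  High-cost: normal capacity gives 94 − 0 = 94; excess capacity gives 159 − 18 = 141. Would deviate. ✗
Try low-cost → normal capacity, high-cost → excess capacity:
  Under separation the entrant infers type exactly: normal capacity → low-cost (pays 159), excess capacity → high-cost (pays 94).
  Low-cost: normal capacity gives 159 − 0 = 159; excess capacity gives 94 − 12 = 82. No deviation. ✓
  High-cost: excess capacity gives 94 − 18 = 76; normal capacity gives 159 − 0 = 159. Would deviate. ✗
Neither assignment is incentive-compatible.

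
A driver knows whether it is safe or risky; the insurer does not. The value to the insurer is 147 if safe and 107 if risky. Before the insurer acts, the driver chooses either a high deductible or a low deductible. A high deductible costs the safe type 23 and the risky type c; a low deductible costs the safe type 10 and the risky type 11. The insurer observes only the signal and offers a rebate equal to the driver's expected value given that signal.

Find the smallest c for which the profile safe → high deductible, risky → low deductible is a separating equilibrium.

Under separation: high deductible → safe (pays 147); low deductible → risky (pays 107).
Safe: 147 − 23 = 124 ≥ 107 − 10 = 97. Holds regardless of c. ✓
Risky: 107 − 11 ≥ 147 − c, so c ≥ 147 − 96 = 51.

51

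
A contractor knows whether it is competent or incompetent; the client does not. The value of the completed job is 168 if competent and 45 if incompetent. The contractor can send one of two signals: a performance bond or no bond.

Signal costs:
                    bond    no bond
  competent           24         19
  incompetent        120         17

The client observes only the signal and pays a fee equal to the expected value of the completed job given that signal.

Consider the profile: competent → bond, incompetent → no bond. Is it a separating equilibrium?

Under separation the client infers type exactly: bond → competent (pays 168), no bond → incompetent (pays 45).
Competent: bond gives 168 − 24 = 144; no bond gives 45 − 19 = 26. No deviation. ✓
Incompetent: no bond gives 45 − 17 = 28; bond gives 168 − 120 = 48. Would deviate. ✗

No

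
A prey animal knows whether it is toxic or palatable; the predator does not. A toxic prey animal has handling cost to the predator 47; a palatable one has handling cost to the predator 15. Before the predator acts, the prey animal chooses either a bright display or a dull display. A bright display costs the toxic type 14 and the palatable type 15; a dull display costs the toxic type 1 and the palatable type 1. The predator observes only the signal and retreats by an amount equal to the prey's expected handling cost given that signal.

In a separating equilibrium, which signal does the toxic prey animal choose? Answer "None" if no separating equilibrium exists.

Try toxic → bright display, palatable → dull display:
  Under separation the predator infers type exactly: bright display → toxic (pays 47), dull display → palatable (pays 15).
  Toxic: bright display gives 47 − 14 = 33; dull display gives 15 − 1 = 14. No deviation. ✓
  Palatable: dull display gives 15 − 1 = 14; bright display gives 47 − 15 = 32. Would deviate. ✗
Try toxic → dull display, palatable → bright display:
  Under separation the predator infers type exactly: dull display → toxic (pays 47), bright display → palatable (pays 15).
  Toxic: dull display gives 47 − 1 = 46; bright display gives 15 − 14 = 1. No deviation. ✓
  Palatable: bright display gives 15 − 15 = 0; dull display gives 47 − 1 = 46. Would deviate. ✗
Neither assignment is incentive-compatible.

None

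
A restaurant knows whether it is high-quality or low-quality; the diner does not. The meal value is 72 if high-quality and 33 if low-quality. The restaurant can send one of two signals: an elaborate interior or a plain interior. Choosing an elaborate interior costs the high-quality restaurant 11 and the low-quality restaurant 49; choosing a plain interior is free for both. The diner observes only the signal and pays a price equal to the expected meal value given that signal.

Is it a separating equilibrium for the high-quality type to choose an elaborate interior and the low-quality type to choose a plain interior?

Yes

If types separate, elaborate interior earns payment 72 and plain interior earns 33.
High-quality: elaborate interior gives 72 − 11 = 61; plain interior gives 33 − 0 = 33. No deviation. ✓
Low-quality: plain interior gives 33 − 0 = 33; elaborate interior gives 72 − 49 = 23. No deviation. ✓
Neither type gains from mimicking the other.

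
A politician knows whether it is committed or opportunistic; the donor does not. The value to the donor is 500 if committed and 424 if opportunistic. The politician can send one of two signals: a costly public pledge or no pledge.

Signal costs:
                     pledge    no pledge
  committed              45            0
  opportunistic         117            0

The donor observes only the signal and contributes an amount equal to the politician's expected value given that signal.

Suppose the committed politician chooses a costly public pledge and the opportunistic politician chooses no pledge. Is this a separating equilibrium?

If types separate, pledge earns payment 500 and no pledge earns 424.
Committed: pledge gives 500 − 45 = 455; no pledge gives 424 − 0 = 424. No deviation. ✓
Opportunistic: no pledge gives 424 − 0 = 424; pledge gives 500 − 117 = 383. No deviation. ✓
Both incentive constraints hold.

Yes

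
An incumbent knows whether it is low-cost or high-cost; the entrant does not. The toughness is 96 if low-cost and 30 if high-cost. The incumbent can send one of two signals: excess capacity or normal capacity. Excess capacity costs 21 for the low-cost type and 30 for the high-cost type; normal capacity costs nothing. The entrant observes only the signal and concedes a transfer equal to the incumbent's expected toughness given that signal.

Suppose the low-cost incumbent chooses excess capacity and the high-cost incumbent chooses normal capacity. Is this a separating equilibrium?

No

Under separation the entrant infers type exactly: excess capacity → low-cost (pays 96), normal capacity → high-cost (pays 30).
Low-cost: excess capacity gives 96 − 21 = 75; normal capacity gives 30 − 0 = 30. No deviation. ✓
High-cost: normal capacity gives 30 − 0 = 30; excess capacity gives 96 − 30 = 66. Would deviate. ✗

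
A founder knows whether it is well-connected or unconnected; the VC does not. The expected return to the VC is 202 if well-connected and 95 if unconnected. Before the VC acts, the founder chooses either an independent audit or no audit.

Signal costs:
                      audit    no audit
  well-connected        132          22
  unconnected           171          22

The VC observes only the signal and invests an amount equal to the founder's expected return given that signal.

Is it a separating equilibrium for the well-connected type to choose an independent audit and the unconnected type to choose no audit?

No

If types separate, audit earns payment 202 and no audit earns 95.
Well-connected: audit gives 202 − 132 = 70; no audit gives 95 − 22 = 73. Would deviate. ✗
Unconnected: no audit gives 95 − 22 = 73; audit gives 202 − 171 = 31. No deviation. ✓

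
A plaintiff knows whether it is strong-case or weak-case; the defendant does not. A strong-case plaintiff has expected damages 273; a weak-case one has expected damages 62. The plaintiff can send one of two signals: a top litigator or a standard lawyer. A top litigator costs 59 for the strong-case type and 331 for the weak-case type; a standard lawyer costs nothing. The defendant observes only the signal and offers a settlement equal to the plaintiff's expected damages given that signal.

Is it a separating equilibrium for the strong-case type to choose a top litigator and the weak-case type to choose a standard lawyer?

If types separate, top litigator earns payment 273 and standard lawyer earns 62.
Strong-case: top litigator gives 273 − 59 = 214; standard lawyer gives 62 − 0 = 62. No deviation. ✓
Weak-case: standard lawyer gives 62 − 0 = 62; top litigator gives 273 − 331 = -58. No deviation. ✓
Both incentive constraints hold.

Yes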